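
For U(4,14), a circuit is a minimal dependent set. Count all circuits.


In U(4,14), circuits are the (5)-element subsets.
Any set of 5 elements is dependent, and removing any one element gives
an independent set of size 4, so it is a minimal dependent set.
Number of circuits = C(14,5) = 2002.

2002


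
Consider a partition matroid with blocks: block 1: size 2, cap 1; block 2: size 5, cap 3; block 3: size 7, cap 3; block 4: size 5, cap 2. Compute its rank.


Rank of a partition matroid = sum of min(|Si|, ci) for each block.
= min(2,1) + min(5,3) + min(7,3) + min(5,2)
= 1 + 3 + 3 + 2
= 9.

9


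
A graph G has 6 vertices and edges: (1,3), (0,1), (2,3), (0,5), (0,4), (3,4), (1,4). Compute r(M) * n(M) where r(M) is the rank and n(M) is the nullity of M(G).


r(M) = |V| - c = 6 - 1 = 5.
nullity = |E| - r(M) = 7 - 5 = 2.
Product = 5 * 2 = 10.

10


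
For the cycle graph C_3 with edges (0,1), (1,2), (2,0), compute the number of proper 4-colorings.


P(C_3, k) = (k-1)^3 + (-1)^3*(k-1).
P(4) = (3)^3 - 3
= 27 - 3 = 24.

24


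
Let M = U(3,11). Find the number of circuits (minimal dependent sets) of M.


In U(3,11), circuits are the (4)-element subsets.
Any set of 4 elements is dependent, and removing any one element gives
an independent set of size 3, so it is a minimal dependent set.
Number of circuits = C(11,4) = (11 * 10 * 9 * 8) / (1 * 2 * 3 * 4) = 330.

330


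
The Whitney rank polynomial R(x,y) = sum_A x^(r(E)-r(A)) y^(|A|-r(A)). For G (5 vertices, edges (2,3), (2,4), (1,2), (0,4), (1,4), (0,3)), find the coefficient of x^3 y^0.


R(x,y) = sum over A in 2^E of x^(r(E)-r(A)) * y^(|A|-r(A)).
G has 5 vertices, 6 edges. r(E) = 4.
Enumerate all 2^6 = 64 subsets.
Count subsets with r(E)-r(A)=3 and |A|-r(A)=0: 6.

6


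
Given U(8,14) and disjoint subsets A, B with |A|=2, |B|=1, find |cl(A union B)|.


|A union B| = 2 + 1 = 3 (disjoint).
In U(8,14), cl(S) = S if |S| < 8, else cl(S) = E.
Since 3 < 8, cl(A union B) = A union B.
|cl(A union B)| = 3.

3


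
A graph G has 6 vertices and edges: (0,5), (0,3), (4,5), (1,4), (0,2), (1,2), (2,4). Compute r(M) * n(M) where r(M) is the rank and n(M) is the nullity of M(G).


r(M) = |V| - c = 6 - 1 = 5.
nullity = |E| - r(M) = 7 - 5 = 2.
Product = 5 * 2 = 10.

10


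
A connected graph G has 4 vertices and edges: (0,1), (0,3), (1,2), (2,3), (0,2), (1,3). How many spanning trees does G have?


By Kirchhoff's matrix tree theorem, the number of spanning trees equals
the determinant of any cofactor of the Laplacian matrix L.
G has 4 vertices and 6 edges.
Computing the (3 x 3) cofactor determinant gives 16.

16


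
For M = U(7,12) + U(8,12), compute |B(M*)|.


(M1+M2)* = M1* + M2*.
M1* = U(5,12), bases: C(12,5) = 792.
M2* = U(4,12), bases: C(12,4) = 495.
|B(M*)| = 792 * 495 = 392040.

392040


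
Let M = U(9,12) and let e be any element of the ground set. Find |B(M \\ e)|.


Deleting e from U(9,12) gives U(9,11) since n > r.
Bases of U(9,11) = C(11,9) = 55.

55


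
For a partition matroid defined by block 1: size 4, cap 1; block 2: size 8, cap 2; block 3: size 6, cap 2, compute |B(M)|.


A basis picks exactly ci elements from block i.
Number of bases = product of C(|Si|, ci).
= C(4,1) * C(8,2) * C(6,2)
= 4 * 28 * 15
= 1680.

1680


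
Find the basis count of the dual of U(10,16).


The dual of U(r,n) is U(n-r, n) = U(6,16).
Bases of U(6,16) are all (6)-element subsets.
|B(M*)| = C(16,6) = 8008.

8008


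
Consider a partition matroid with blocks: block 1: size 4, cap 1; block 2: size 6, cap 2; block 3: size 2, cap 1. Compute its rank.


Rank of a partition matroid = sum of min(|Si|, ci) for each block.
= min(4,1) + min(6,2) + min(2,1)
= 1 + 2 + 1
= 4.

4


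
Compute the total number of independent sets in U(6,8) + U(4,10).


For a direct sum, |I(M1+M2)| = |I(M1)| * |I(M2)|.
|I(U(6,8))| = sum C(8,k) for k=0..6 = 247.
|I(U(4,10))| = sum C(10,k) for k=0..4 = 386.
Total = 247 * 386 = 95342.

95342


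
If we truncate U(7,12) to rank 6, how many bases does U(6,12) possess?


Truncating U(7,12) to rank 6 gives U(6,12).
Bases of U(6,12) are all 6-element subsets of 12 elements.
Number of bases = C(12,6) = 924.

924


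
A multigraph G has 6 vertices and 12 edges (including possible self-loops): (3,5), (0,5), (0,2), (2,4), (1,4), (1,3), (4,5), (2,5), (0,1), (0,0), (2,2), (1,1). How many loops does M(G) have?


In a graphic matroid, a loop is a self-loop edge (u,u) with rank 0.
Examining all 12 edges for self-loops...
Self-loops found: (0,0), (2,2), (1,1)
Number of loops = 3.

3


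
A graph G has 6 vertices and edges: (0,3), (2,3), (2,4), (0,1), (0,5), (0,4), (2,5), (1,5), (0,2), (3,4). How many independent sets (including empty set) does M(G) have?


An independent set in a graphic matroid is an acyclic edge subset.
G has 6 vertices and 10 edges.
Enumerate all 2^10 = 1024 subsets, checking for acyclicity.
Total independent sets = 436.

436


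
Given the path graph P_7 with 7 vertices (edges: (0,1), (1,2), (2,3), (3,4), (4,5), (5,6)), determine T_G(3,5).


A path on 7 vertices is a tree with 6 edges.
T(x,y) = x^(6) for any tree.
T(3,5) = 3^6 = 729.

729


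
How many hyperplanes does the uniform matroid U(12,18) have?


Hyperplanes of U(12,18) are flats of rank 11.
In a uniform matroid, these are exactly the (11)-element subsets.
Count = (18 choose 11) = 31824.

31824


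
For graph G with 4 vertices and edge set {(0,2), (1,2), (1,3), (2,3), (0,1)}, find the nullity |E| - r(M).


Cycle rank (nullity) = |E| - r(M) = |E| - (|V| - c).
|E| = 5, |V| = 4, c = 1.
Nullity = 5 - (4 - 1) = 5 - 3 = 2.

2


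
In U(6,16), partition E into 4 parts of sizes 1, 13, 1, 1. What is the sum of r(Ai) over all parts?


r(Ai) = min(|Ai|, 6) for each part.
Sum = min(1,6) + min(13,6) + min(1,6) + min(1,6)
    = 1 + 6 + 1 + 1
    = 9.

9


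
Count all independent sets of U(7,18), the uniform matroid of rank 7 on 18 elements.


Independent sets of U(7,18) are all subsets of size <= 7.
Count = (18 choose 0) + (18 choose 1) + (18 choose 2) + (18 choose 3) + (18 choose 4) + (18 choose 5) + (18 choose 6) + (18 choose 7)
     = 1 + 18 + 153 + 816 + 3060 + 8568 + 18564 + 31824
     = 63004.

63004


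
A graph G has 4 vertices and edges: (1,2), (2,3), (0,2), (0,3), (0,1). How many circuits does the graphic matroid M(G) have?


A circuit in a graphic matroid = edge set of a simple cycle.
G has 4 vertices and 5 edges.
Enumerating all minimal edge subsets forming cycles...
Total circuits found: 3.

3


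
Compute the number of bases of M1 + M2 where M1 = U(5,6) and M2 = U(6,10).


Bases of a direct sum M1 + M2: |B| = |B(M1)| * |B(M2)|.
|B(U(5,6))| = C(6,5) = 6.
|B(U(6,10))| = C(10,6) = 210.
Total bases = 6 * 210 = 1260.

1260


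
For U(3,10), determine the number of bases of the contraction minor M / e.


Contracting e from U(3,10) gives U(2,9).
Bases of U(2,9) = C(9,2) = (9 * 8) / (1 * 2) = 36.

36


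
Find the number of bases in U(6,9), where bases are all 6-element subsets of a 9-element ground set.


Bases of U(6,9) are all 6-element subsets of the 9-element ground set.
Number of bases = C(9,6).
C(9,6) = 9! / (6! * 3!) = 84.

84


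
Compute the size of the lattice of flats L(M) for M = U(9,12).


Flats of U(9,12): every subset of size < 9 is a flat, plus E itself.
Count = (12 choose 0) + (12 choose 1) + (12 choose 2) + (12 choose 3) + (12 choose 4) + (12 choose 5) + (12 choose 6) + (12 choose 7) + (12 choose 8) + 1
     = 1 + 12 + 66 + 220 + 495 + 792 + 924 + 792 + 495 + 1
     = 3798.

3798


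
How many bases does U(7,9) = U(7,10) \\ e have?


Deleting e from U(7,10) gives U(7,9) since n > r.
Bases of U(7,9) = (9 choose 7) = 36.

36


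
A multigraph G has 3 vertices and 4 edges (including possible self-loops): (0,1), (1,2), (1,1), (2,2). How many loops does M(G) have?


In a graphic matroid, a loop is a self-loop edge (u,u) with rank 0.
Examining all 4 edges for self-loops...
Self-loops found: (1,1), (2,2)
Number of loops = 2.

2


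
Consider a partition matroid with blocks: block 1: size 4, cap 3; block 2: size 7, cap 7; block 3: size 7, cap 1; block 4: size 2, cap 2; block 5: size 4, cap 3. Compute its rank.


Rank of a partition matroid = sum of min(|Si|, ci) for each block.
= min(4,3) + min(7,7) + min(7,1) + min(2,2) + min(4,3)
= 3 + 7 + 1 + 2 + 3
= 16.

16


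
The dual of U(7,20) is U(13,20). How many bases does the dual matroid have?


The dual of U(r,n) is U(n-r, n) = U(13,20).
Bases of U(13,20) are all (13)-element subsets.
|B(M*)| = (20 choose 13) = 77520.

77520


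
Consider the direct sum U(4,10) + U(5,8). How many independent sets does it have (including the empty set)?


For a direct sum, |I(M1+M2)| = |I(M1)| * |I(M2)|.
|I(U(4,10))| = sum C(10,k) for k=0..4 = 386.
|I(U(5,8))| = sum C(8,k) for k=0..5 = 219.
Total = 386 * 219 = 84534.

84534


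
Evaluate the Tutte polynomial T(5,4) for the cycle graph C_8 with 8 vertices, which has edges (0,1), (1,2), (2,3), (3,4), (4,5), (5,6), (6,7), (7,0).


T(C_8; x,y) = x + x^2 + ... + x^(7) + y.
T(5,4) = 5^1 + 5^2 + 5^3 + 5^4 + 5^5 + 5^6 + 5^7 + 4
= 5 + 25 + 125 + 625 + 3125 + 15625 + 78125 + 4
= 97659.

97659


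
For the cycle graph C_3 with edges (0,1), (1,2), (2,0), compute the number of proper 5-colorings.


P(C_3, k) = (k-1)^3 + (-1)^3*(k-1).
P(5) = (4)^3 - 4
= 64 - 4 = 60.

60


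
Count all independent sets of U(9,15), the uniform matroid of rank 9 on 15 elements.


Independent sets of U(9,15) are all subsets of size <= 9.
Count = (15 choose 0) + (15 choose 1) + (15 choose 2) + (15 choose 3) + (15 choose 4) + (15 choose 5) + (15 choose 6) + (15 choose 7) + (15 choose 8) + (15 choose 9)
     = 1 + 15 + 105 + 455 + 1365 + 3003 + 5005 + 6435 + 6435 + 5005
     = 27824.

27824


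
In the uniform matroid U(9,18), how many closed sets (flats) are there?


Flats of U(9,18): every subset of size < 9 is a flat, plus E itself.
Count = (18 choose 0) + (18 choose 1) + (18 choose 2) + (18 choose 3) + (18 choose 4) + (18 choose 5) + (18 choose 6) + (18 choose 7) + (18 choose 8) + 1
     = 1 + 18 + 153 + 816 + 3060 + 8568 + 18564 + 31824 + 43758 + 1
     = 106763.

106763


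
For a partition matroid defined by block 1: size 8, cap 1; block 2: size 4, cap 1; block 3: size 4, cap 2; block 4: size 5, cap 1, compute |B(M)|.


A basis picks exactly ci elements from block i.
Number of bases = product of C(|Si|, ci).
= C(8,1) * C(4,1) * C(4,2) * C(5,1)
= 8 * 4 * 6 * 5
= 960.

960


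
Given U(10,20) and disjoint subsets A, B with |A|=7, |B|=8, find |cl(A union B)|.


|A union B| = 7 + 8 = 15 (disjoint).
In U(10,20), cl(S) = S if |S| < 10, else cl(S) = E.
Since 15 >= 10, cl(A union B) = E.
|cl(A union B)| = 20.

20


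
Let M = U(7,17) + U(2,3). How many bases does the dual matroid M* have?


(M1+M2)* = M1* + M2*.
M1* = U(10,17), bases: C(17,10) = 19448.
M2* = U(1,3), bases: C(3,1) = 3.
|B(M*)| = 19448 * 3 = 58344.

58344


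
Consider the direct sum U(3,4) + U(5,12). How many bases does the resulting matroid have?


Bases of a direct sum M1 + M2: |B| = |B(M1)| * |B(M2)|.
|B(U(3,4))| = C(4,3) = 4.
|B(U(5,12))| = C(12,5) = 792.
Total bases = 4 * 792 = 3168.

3168


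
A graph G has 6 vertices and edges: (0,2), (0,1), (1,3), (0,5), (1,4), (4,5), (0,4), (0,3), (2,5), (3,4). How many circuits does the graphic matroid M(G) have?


A circuit in a graphic matroid = edge set of a simple cycle.
G has 6 vertices and 10 edges.
Enumerating all minimal edge subsets forming cycles...
Total circuits found: 18.

18


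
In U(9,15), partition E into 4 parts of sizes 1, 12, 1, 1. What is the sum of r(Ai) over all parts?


r(Ai) = min(|Ai|, 9) for each part.
Sum = min(1,9) + min(12,9) + min(1,9) + min(1,9)
    = 1 + 9 + 1 + 1
    = 12.

12


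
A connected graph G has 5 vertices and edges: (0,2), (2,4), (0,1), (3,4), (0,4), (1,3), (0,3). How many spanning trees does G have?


By Kirchhoff's matrix tree theorem, the number of spanning trees equals
the determinant of any cofactor of the Laplacian matrix L.
G has 5 vertices and 7 edges.
Computing the (4 x 4) cofactor determinant gives 21.

21


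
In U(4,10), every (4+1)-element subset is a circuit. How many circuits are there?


In U(4,10), circuits are the (5)-element subsets.
Any set of 5 elements is dependent, and removing any one element gives
an independent set of size 4, so it is a minimal dependent set.
Number of circuits = (10 choose 5) = 252.

252


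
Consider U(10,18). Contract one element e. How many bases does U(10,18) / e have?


Contracting e from U(10,18) gives U(9,17).
Bases of U(9,17) = (17 choose 9) = 24310.

24310


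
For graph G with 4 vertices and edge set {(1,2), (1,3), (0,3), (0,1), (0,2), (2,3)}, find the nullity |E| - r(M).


Cycle rank (nullity) = |E| - r(M) = |E| - (|V| - c).
|E| = 6, |V| = 4, c = 1.
Nullity = 6 - (4 - 1) = 6 - 3 = 3.

3


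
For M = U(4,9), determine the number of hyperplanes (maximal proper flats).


Hyperplanes of U(4,9) are flats of rank 3.
In a uniform matroid, these are exactly the (3)-element subsets.
Count = C(9,3) = (9 * 8 * 7) / (1 * 2 * 3) = 84.

84


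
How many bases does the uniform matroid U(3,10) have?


Bases of U(3,10) are all 3-element subsets of the 10-element ground set.
Number of bases = C(10,3).
C(10,3) = 10! / (3! * 7!) = 120.

120


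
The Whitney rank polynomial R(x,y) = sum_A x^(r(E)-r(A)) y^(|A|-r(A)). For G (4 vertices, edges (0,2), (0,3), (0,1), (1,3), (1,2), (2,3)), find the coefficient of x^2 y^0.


R(x,y) = sum over A in 2^E of x^(r(E)-r(A)) * y^(|A|-r(A)).
G has 4 vertices, 6 edges. r(E) = 3.
Enumerate all 2^6 = 64 subsets.
Count subsets with r(E)-r(A)=2 and |A|-r(A)=0: 6.

6


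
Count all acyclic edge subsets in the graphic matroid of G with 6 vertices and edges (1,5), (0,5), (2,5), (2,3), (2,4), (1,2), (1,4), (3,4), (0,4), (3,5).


An independent set in a graphic matroid is an acyclic edge subset.
G has 6 vertices and 10 edges.
Enumerate all 2^10 = 1024 subsets, checking for acyclicity.
Total independent sets = 466.

466


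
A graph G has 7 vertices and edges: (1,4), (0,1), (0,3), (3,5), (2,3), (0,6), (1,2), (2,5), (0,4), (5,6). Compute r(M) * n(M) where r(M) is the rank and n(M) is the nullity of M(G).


r(M) = |V| - c = 7 - 1 = 6.
nullity = |E| - r(M) = 10 - 6 = 4.
Product = 6 * 4 = 24.

24


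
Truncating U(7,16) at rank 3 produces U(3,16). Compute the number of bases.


Truncating U(7,16) to rank 3 gives U(3,16).
Bases of U(3,16) are all 3-element subsets of 16 elements.
Number of bases = C(16,3) = 16! / (3! * 13!) = 560.

560


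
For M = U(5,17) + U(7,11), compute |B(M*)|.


(M1+M2)* = M1* + M2*.
M1* = U(12,17), bases: C(17,12) = 6188.
M2* = U(4,11), bases: C(11,4) = 330.
|B(M*)| = 6188 * 330 = 2042040.

2042040


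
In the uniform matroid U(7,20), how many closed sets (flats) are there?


Flats of U(7,20): every subset of size < 7 is a flat, plus E itself.
Count = C(20,0) + C(20,1) + C(20,2) + C(20,3) + C(20,4) + C(20,5) + C(20,6) + 1
     = 1 + 20 + 190 + 1140 + 4845 + 15504 + 38760 + 1
     = 60461.

60461


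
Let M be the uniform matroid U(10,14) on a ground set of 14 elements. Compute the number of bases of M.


Bases of U(10,14) are all 10-element subsets of the 14-element ground set.
Number of bases = C(14,10).
C(14,10) = 14! / (10! * 4!) = 1001.

1001


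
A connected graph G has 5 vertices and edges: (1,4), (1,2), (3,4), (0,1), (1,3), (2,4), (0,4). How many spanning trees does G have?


By Kirchhoff's matrix tree theorem, the number of spanning trees equals
the determinant of any cofactor of the Laplacian matrix L.
G has 5 vertices and 7 edges.
Computing the (4 x 4) cofactor determinant gives 20.

20


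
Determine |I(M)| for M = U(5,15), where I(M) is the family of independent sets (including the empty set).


Independent sets of U(5,15) are all subsets of size <= 5.
Count = C(15,0) + C(15,1) + C(15,2) + C(15,3) + C(15,4) + C(15,5)
     = 1 + 15 + 105 + 455 + 1365 + 3003
     = 4944.

4944


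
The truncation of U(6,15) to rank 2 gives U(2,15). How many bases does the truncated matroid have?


Truncating U(6,15) to rank 2 gives U(2,15).
Bases of U(2,15) are all 2-element subsets of 15 elements.
Number of bases = (15 choose 2) = 105.

105


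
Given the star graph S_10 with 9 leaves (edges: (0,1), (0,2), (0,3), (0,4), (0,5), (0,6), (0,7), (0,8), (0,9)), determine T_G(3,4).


A star on 10 vertices is a tree with 9 edges.
T(x,y) = x^(9) for any tree.
T(3,4) = 3^9 = 19683.

19683


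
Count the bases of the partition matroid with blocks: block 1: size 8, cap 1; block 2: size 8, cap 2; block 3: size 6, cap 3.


A basis picks exactly ci elements from block i.
Number of bases = product of C(|Si|, ci).
= C(8,1) * C(8,2) * C(6,3)
= 8 * 28 * 20
= 4480.

4480


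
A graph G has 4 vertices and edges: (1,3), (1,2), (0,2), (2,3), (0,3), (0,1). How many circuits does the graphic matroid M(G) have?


A circuit in a graphic matroid = edge set of a simple cycle.
G has 4 vertices and 6 edges.
Enumerating all minimal edge subsets forming cycles...
Total circuits found: 7.

7


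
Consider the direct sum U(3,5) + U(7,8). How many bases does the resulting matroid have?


Bases of a direct sum M1 + M2: |B| = |B(M1)| * |B(M2)|.
|B(U(3,5))| = C(5,3) = 10.
|B(U(7,8))| = C(8,7) = 8.
Total bases = 10 * 8 = 80.

80


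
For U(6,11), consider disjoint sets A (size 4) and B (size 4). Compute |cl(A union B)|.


|A union B| = 4 + 4 = 8 (disjoint).
In U(6,11), cl(S) = S if |S| < 6, else cl(S) = E.
Since 8 >= 6, cl(A union B) = E.
|cl(A union B)| = 11.

11


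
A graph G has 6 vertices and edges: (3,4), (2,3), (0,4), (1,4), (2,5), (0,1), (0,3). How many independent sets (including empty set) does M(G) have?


An independent set in a graphic matroid is an acyclic edge subset.
G has 6 vertices and 7 edges.
Enumerate all 2^7 = 128 subsets, checking for acyclicity.
Total independent sets = 96.

96


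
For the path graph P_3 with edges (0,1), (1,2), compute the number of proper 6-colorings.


P(P_3, k) = k * (k-1)^(2).
P(6) = 6 * 5^2 = 6 * 25 = 150.

150


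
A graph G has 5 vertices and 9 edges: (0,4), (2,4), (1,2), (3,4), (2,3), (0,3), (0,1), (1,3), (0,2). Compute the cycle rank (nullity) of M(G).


Cycle rank (nullity) = |E| - r(M) = |E| - (|V| - c).
|E| = 9, |V| = 5, c = 1.
Nullity = 9 - (5 - 1) = 9 - 4 = 5.

5


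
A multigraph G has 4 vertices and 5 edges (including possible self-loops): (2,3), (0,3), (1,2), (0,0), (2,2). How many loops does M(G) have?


In a graphic matroid, a loop is a self-loop edge (u,u) with rank 0.
Examining all 5 edges for self-loops...
Self-loops found: (0,0), (2,2)
Number of loops = 2.

2


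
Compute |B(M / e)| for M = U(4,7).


Contracting e from U(4,7) gives U(3,6).
Bases of U(3,6) = (6 choose 3) = 20.

20


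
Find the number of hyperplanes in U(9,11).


Hyperplanes of U(9,11) are flats of rank 8.
In a uniform matroid, these are exactly the (8)-element subsets.
Count = C(11,8) = 165.

165


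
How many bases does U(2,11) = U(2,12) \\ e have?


Deleting e from U(2,12) gives U(2,11) since n > r.
Bases of U(2,11) = C(11,2) = 11! / (2! * 9!) = 55.

55


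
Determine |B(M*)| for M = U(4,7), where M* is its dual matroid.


The dual of U(r,n) is U(n-r, n) = U(3,7).
Bases of U(3,7) are all (3)-element subsets.
|B(M*)| = C(7,3) = (7 * 6 * 5) / (1 * 2 * 3) = 35.

35


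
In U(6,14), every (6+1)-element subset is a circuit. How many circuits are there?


In U(6,14), circuits are the (7)-element subsets.
Any set of 7 elements is dependent, and removing any one element gives
an independent set of size 6, so it is a minimal dependent set.
Number of circuits = (14 choose 7) = 3432.

3432


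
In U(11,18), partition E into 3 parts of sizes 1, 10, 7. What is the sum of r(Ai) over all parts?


r(Ai) = min(|Ai|, 11) for each part.
Sum = min(1,11) + min(10,11) + min(7,11)
    = 1 + 10 + 7
    = 18.

18


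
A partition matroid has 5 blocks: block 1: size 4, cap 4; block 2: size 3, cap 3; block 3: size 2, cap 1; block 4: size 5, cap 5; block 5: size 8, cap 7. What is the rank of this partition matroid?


Rank of a partition matroid = sum of min(|Si|, ci) for each block.
= min(4,4) + min(3,3) + min(2,1) + min(5,5) + min(8,7)
= 4 + 3 + 1 + 5 + 7
= 20.

20


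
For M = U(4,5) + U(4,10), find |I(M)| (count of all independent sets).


For a direct sum, |I(M1+M2)| = |I(M1)| * |I(M2)|.
|I(U(4,5))| = sum C(5,k) for k=0..4 = 31.
|I(U(4,10))| = sum C(10,k) for k=0..4 = 386.
Total = 31 * 386 = 11966.

11966


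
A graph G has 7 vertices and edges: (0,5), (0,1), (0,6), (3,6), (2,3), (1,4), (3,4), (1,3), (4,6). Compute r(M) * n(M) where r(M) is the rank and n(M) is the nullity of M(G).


r(M) = |V| - c = 7 - 1 = 6.
nullity = |E| - r(M) = 9 - 6 = 3.
Product = 6 * 3 = 18.

18


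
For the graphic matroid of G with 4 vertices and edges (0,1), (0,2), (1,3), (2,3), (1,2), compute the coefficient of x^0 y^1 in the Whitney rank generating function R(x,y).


R(x,y) = sum over A in 2^E of x^(r(E)-r(A)) * y^(|A|-r(A)).
G has 4 vertices, 5 edges. r(E) = 3.
Enumerate all 2^5 = 32 subsets.
Count subsets with r(E)-r(A)=0 and |A|-r(A)=1: 5.

5


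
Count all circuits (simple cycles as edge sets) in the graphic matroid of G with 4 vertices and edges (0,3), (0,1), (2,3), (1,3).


A circuit in a graphic matroid = edge set of a simple cycle.
G has 4 vertices and 4 edges.
Enumerating all minimal edge subsets forming cycles...
Total circuits found: 1.

1


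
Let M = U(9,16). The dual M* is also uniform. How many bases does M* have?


The dual of U(r,n) is U(n-r, n) = U(7,16).
Bases of U(7,16) are all (7)-element subsets.
|B(M*)| = C(16,7) = 11440.

11440


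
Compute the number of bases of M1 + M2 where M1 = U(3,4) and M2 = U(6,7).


Bases of a direct sum M1 + M2: |B| = |B(M1)| * |B(M2)|.
|B(U(3,4))| = C(4,3) = 4.
|B(U(6,7))| = C(7,6) = 7.
Total bases = 4 * 7 = 28.

28


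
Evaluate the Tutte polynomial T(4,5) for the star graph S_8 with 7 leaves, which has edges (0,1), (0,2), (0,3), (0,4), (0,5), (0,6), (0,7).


A star on 8 vertices is a tree with 7 edges.
T(x,y) = x^(7) for any tree.
T(4,5) = 4^7 = 16384.

16384


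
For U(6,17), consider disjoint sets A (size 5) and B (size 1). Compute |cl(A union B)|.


|A union B| = 5 + 1 = 6 (disjoint).
In U(6,17), cl(S) = S if |S| < 6, else cl(S) = E.
Since 6 >= 6, cl(A union B) = E.
|cl(A union B)| = 17.

17


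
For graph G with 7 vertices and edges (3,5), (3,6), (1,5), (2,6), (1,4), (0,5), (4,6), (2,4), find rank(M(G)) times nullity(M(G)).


r(M) = |V| - c = 7 - 1 = 6.
nullity = |E| - r(M) = 8 - 6 = 2.
Product = 6 * 2 = 12.

12


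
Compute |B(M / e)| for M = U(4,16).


Contracting e from U(4,16) gives U(3,15).
Bases of U(3,15) = C(15,3) = 15! / (3! * 12!) = 455.

455


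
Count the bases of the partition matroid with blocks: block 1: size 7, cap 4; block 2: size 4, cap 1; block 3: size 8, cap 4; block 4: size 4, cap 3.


A basis picks exactly ci elements from block i.
Number of bases = product of C(|Si|, ci).
= C(7,4) * C(4,1) * C(8,4) * C(4,3)
= 35 * 4 * 70 * 4
= 39200.

39200


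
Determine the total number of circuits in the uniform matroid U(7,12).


In U(7,12), circuits are the (8)-element subsets.
Any set of 8 elements is dependent, and removing any one element gives
an independent set of size 7, so it is a minimal dependent set.
Number of circuits = C(12,8) = 12! / (8! * 4!) = 495.

495


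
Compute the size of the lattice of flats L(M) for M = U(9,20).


Flats of U(9,20): every subset of size < 9 is a flat, plus E itself.
Count = C(20,0) + C(20,1) + C(20,2) + C(20,3) + C(20,4) + C(20,5) + C(20,6) + C(20,7) + C(20,8) + 1
     = 1 + 20 + 190 + 1140 + 4845 + 15504 + 38760 + 77520 + 125970 + 1
     = 263951.

263951


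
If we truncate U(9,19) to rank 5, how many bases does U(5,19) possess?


Truncating U(9,19) to rank 5 gives U(5,19).
Bases of U(5,19) are all 5-element subsets of 19 elements.
Number of bases = C(19,5) = 19! / (5! * 14!) = 11628.

11628


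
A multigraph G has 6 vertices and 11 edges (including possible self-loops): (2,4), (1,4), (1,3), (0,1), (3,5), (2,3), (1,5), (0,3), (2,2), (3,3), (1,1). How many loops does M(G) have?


In a graphic matroid, a loop is a self-loop edge (u,u) with rank 0.
Examining all 11 edges for self-loops...
Self-loops found: (2,2), (3,3), (1,1)
Number of loops = 3.

3


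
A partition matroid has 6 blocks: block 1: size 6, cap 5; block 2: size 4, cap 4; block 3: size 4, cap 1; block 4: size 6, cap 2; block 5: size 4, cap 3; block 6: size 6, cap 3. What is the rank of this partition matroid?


Rank of a partition matroid = sum of min(|Si|, ci) for each block.
= min(6,5) + min(4,4) + min(4,1) + min(6,2) + min(4,3) + min(6,3)
= 5 + 4 + 1 + 2 + 3 + 3
= 18.

18


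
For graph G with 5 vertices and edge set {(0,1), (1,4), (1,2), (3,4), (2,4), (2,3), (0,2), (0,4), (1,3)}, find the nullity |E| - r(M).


Cycle rank (nullity) = |E| - r(M) = |E| - (|V| - c).
|E| = 9, |V| = 5, c = 1.
Nullity = 9 - (5 - 1) = 9 - 4 = 5.

5


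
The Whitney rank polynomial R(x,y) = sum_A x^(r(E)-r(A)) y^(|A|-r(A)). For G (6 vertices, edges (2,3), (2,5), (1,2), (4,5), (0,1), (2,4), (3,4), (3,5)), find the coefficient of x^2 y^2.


R(x,y) = sum over A in 2^E of x^(r(E)-r(A)) * y^(|A|-r(A)).
G has 6 vertices, 8 edges. r(E) = 5.
Enumerate all 2^8 = 256 subsets.
Count subsets with r(E)-r(A)=2 and |A|-r(A)=2: 6.

6


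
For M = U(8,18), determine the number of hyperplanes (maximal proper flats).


Hyperplanes of U(8,18) are flats of rank 7.
In a uniform matroid, these are exactly the (7)-element subsets.
Count = (18 choose 7) = 31824.

31824


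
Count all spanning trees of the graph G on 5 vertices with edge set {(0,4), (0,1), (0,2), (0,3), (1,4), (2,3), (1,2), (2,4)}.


By Kirchhoff's matrix tree theorem, the number of spanning trees equals
the determinant of any cofactor of the Laplacian matrix L.
G has 5 vertices and 8 edges.
Computing the (4 x 4) cofactor determinant gives 40.

40


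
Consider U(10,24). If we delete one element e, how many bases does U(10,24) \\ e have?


Deleting e from U(10,24) gives U(10,23) since n > r.
Bases of U(10,23) = (23 choose 10) = 1144066.

1144066


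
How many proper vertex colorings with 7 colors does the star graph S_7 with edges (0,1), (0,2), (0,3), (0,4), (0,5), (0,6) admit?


P(tree, k) = k * (k-1)^(6) for any tree on 7 vertices.
P(7) = 7 * 6^6 = 7 * 46656 = 326592.

326592


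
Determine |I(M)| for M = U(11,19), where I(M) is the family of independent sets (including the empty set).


Independent sets of U(11,19) are all subsets of size <= 11.
Count = C(19,0) + C(19,1) + C(19,2) + C(19,3) + C(19,4) + C(19,5) + C(19,6) + C(19,7) + C(19,8) + C(19,9) + C(19,10) + C(19,11)
     = 1 + 19 + 171 + 969 + 3876 + 11628 + 27132 + 50388 + 75582 + 92378 + 92378 + 75582
     = 430104.

430104


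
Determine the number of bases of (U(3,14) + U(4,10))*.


(M1+M2)* = M1* + M2*.
M1* = U(11,14), bases: C(14,11) = 364.
M2* = U(6,10), bases: C(10,6) = 210.
|B(M*)| = 364 * 210 = 76440.

76440


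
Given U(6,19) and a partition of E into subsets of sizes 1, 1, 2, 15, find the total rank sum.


r(Ai) = min(|Ai|, 6) for each part.
Sum = min(1,6) + min(1,6) + min(2,6) + min(15,6)
    = 1 + 1 + 2 + 6
    = 10.

10


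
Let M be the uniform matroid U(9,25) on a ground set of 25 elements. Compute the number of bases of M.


Bases of U(9,25) are all 9-element subsets of the 25-element ground set.
Number of bases = C(25,9).
(25 choose 9) = 2042975.

2042975


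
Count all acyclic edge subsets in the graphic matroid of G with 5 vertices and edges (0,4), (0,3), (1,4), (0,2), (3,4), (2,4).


An independent set in a graphic matroid is an acyclic edge subset.
G has 5 vertices and 6 edges.
Enumerate all 2^6 = 64 subsets, checking for acyclicity.
Total independent sets = 48.

48


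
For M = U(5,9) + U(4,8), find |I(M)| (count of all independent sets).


For a direct sum, |I(M1+M2)| = |I(M1)| * |I(M2)|.
|I(U(5,9))| = sum C(9,k) for k=0..5 = 382.
|I(U(4,8))| = sum C(8,k) for k=0..4 = 163.
Total = 382 * 163 = 62266.

62266


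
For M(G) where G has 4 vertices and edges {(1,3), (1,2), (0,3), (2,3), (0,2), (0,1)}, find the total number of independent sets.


An independent set in a graphic matroid is an acyclic edge subset.
G has 4 vertices and 6 edges.
Enumerate all 2^6 = 64 subsets, checking for acyclicity.
Total independent sets = 38.

38


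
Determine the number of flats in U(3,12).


Flats of U(3,12): every subset of size < 3 is a flat, plus E itself.
Count = C(12,0) + C(12,1) + C(12,2) + 1
     = 1 + 12 + 66 + 1
     = 80.

80


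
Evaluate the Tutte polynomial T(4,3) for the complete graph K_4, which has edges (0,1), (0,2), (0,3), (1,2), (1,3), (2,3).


T(K_4; x,y) = x^3 + 3x^2 + 4xy + 2x + y^3 + 3y^2 + 2y.
Substituting x=4, y=3:
= 64 + 48 + 48 + 8 + 27 + 27 + 6
= 228.

228


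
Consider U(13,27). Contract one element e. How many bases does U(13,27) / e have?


Contracting e from U(13,27) gives U(12,26).
Bases of U(12,26) = C(26,12) = 9657700.

9657700


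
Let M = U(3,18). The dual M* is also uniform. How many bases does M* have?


The dual of U(r,n) is U(n-r, n) = U(15,18).
Bases of U(15,18) are all (15)-element subsets.
|B(M*)| = C(18,15) = 816.

816


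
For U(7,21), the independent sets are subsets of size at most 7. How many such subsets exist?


Independent sets of U(7,21) are all subsets of size <= 7.
Count = C(21,0) + C(21,1) + C(21,2) + C(21,3) + C(21,4) + C(21,5) + C(21,6) + C(21,7)
     = 1 + 21 + 210 + 1330 + 5985 + 20349 + 54264 + 116280
     = 198440.

198440


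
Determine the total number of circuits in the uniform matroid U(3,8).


In U(3,8), circuits are the (4)-element subsets.
Any set of 4 elements is dependent, and removing any one element gives
an independent set of size 3, so it is a minimal dependent set.
Number of circuits = C(8,4) = 8! / (4! * 4!) = 70.

70


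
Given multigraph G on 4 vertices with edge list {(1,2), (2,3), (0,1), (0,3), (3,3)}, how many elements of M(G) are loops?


In a graphic matroid, a loop is a self-loop edge (u,u) with rank 0.
Examining all 5 edges for self-loops...
Self-loops found: (3,3)
Number of loops = 1.

1


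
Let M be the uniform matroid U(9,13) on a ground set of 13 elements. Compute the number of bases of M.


Bases of U(9,13) are all 9-element subsets of the 13-element ground set.
Number of bases = C(13,9).
(13 choose 9) = 715.

715


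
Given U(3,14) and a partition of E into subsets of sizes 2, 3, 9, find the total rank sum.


r(Ai) = min(|Ai|, 3) for each part.
Sum = min(2,3) + min(3,3) + min(9,3)
    = 2 + 3 + 3
    = 8.

8


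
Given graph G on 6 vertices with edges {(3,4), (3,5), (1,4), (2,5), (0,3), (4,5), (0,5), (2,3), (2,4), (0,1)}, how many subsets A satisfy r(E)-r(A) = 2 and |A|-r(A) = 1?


R(x,y) = sum over A in 2^E of x^(r(E)-r(A)) * y^(|A|-r(A)).
G has 6 vertices, 10 edges. r(E) = 5.
Enumerate all 2^10 = 1024 subsets.
Count subsets with r(E)-r(A)=2 and |A|-r(A)=1: 42.

42


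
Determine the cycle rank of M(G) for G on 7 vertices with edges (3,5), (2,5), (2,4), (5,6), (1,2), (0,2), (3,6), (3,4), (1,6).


Cycle rank (nullity) = |E| - r(M) = |E| - (|V| - c).
|E| = 9, |V| = 7, c = 1.
Nullity = 9 - (7 - 1) = 9 - 6 = 3.

3


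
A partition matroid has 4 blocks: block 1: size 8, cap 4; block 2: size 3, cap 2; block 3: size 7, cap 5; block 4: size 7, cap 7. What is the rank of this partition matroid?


Rank of a partition matroid = sum of min(|Si|, ci) for each block.
= min(8,4) + min(3,2) + min(7,5) + min(7,7)
= 4 + 2 + 5 + 7
= 18.

18


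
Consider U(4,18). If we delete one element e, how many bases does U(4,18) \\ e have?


Deleting e from U(4,18) gives U(4,17) since n > r.
Bases of U(4,17) = C(17,4) = (17 * 16 * 15 * 14) / (1 * 2 * 3 * 4) = 2380.

2380


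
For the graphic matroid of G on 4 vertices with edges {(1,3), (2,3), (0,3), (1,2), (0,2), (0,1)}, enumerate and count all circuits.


A circuit in a graphic matroid = edge set of a simple cycle.
G has 4 vertices and 6 edges.
Enumerating all minimal edge subsets forming cycles...
Total circuits found: 7.

7


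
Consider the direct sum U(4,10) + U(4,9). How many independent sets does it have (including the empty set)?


For a direct sum, |I(M1+M2)| = |I(M1)| * |I(M2)|.
|I(U(4,10))| = sum C(10,k) for k=0..4 = 386.
|I(U(4,9))| = sum C(9,k) for k=0..4 = 256.
Total = 386 * 256 = 98816.

98816


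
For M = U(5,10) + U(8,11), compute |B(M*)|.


(M1+M2)* = M1* + M2*.
M1* = U(5,10), bases: C(10,5) = 252.
M2* = U(3,11), bases: C(11,3) = 165.
|B(M*)| = 252 * 165 = 41580.

41580


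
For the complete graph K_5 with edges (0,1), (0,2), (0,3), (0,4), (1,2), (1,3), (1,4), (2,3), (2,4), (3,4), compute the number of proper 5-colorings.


P(K_5, k) = k(k-1)(k-2)...(k-4).
P(5) = (5) * (4) * (3) * (2) * (1) = 120.

120


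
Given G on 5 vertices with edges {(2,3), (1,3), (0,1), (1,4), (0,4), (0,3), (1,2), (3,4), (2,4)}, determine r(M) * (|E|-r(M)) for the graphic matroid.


r(M) = |V| - c = 5 - 1 = 4.
nullity = |E| - r(M) = 9 - 4 = 5.
Product = 4 * 5 = 20.

20


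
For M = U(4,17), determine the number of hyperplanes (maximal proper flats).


Hyperplanes of U(4,17) are flats of rank 3.
In a uniform matroid, these are exactly the (3)-element subsets.
Count = C(17,3) = 17! / (3! * 14!) = 680.

680


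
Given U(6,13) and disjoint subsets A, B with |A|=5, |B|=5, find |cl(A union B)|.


|A union B| = 5 + 5 = 10 (disjoint).
In U(6,13), cl(S) = S if |S| < 6, else cl(S) = E.
Since 10 >= 6, cl(A union B) = E.
|cl(A union B)| = 13.

13


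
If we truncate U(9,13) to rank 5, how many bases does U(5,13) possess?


Truncating U(9,13) to rank 5 gives U(5,13).
Bases of U(5,13) are all 5-element subsets of 13 elements.
Number of bases = (13 choose 5) = 1287.

1287


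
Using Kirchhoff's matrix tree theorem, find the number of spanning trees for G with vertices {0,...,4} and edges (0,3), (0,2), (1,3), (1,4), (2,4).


By Kirchhoff's matrix tree theorem, the number of spanning trees equals
the determinant of any cofactor of the Laplacian matrix L.
G has 5 vertices and 5 edges.
Computing the (4 x 4) cofactor determinant gives 5.

5


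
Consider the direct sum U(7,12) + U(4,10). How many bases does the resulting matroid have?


Bases of a direct sum M1 + M2: |B| = |B(M1)| * |B(M2)|.
|B(U(7,12))| = C(12,7) = 792.
|B(U(4,10))| = C(10,4) = 210.
Total bases = 792 * 210 = 166320.

166320


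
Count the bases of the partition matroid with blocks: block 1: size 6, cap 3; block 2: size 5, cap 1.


A basis picks exactly ci elements from block i.
Number of bases = product of C(|Si|, ci).
= C(6,3) * C(5,1)
= 20 * 5
= 100.

100


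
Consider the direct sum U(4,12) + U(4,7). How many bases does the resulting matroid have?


Bases of a direct sum M1 + M2: |B| = |B(M1)| * |B(M2)|.
|B(U(4,12))| = C(12,4) = 495.
|B(U(4,7))| = C(7,4) = 35.
Total bases = 495 * 35 = 17325.

17325


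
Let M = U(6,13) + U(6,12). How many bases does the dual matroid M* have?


(M1+M2)* = M1* + M2*.
M1* = U(7,13), bases: C(13,7) = 1716.
M2* = U(6,12), bases: C(12,6) = 924.
|B(M*)| = 1716 * 924 = 1585584.

1585584


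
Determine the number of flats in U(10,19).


Flats of U(10,19): every subset of size < 10 is a flat, plus E itself.
Count = (19 choose 0) + (19 choose 1) + (19 choose 2) + (19 choose 3) + (19 choose 4) + (19 choose 5) + (19 choose 6) + (19 choose 7) + (19 choose 8) + (19 choose 9) + 1
     = 1 + 19 + 171 + 969 + 3876 + 11628 + 27132 + 50388 + 75582 + 92378 + 1
     = 262145.

262145


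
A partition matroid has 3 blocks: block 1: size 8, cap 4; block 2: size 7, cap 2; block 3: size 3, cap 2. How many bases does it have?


A basis picks exactly ci elements from block i.
Number of bases = product of C(|Si|, ci).
= C(8,4) * C(7,2) * C(3,2)
= 70 * 21 * 3
= 4410.

4410


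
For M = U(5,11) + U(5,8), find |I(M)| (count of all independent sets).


For a direct sum, |I(M1+M2)| = |I(M1)| * |I(M2)|.
|I(U(5,11))| = sum C(11,k) for k=0..5 = 1024.
|I(U(5,8))| = sum C(8,k) for k=0..5 = 219.
Total = 1024 * 219 = 224256.

224256


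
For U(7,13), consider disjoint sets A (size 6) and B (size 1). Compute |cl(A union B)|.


|A union B| = 6 + 1 = 7 (disjoint).
In U(7,13), cl(S) = S if |S| < 7, else cl(S) = E.
Since 7 >= 7, cl(A union B) = E.
|cl(A union B)| = 13.

13


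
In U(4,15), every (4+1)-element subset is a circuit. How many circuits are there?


In U(4,15), circuits are the (5)-element subsets.
Any set of 5 elements is dependent, and removing any one element gives
an independent set of size 4, so it is a minimal dependent set.
Number of circuits = (15 choose 5) = 3003.

3003


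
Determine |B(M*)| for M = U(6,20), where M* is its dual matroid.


The dual of U(r,n) is U(n-r, n) = U(14,20).
Bases of U(14,20) are all (14)-element subsets.
|B(M*)| = (20 choose 14) = 38760.

38760


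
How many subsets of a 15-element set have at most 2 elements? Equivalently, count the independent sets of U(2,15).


Independent sets of U(2,15) are all subsets of size <= 2.
Count = (15 choose 0) + (15 choose 1) + (15 choose 2)
     = 1 + 15 + 105
     = 121.

121


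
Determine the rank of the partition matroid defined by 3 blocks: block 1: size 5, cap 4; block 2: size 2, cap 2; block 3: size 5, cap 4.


Rank of a partition matroid = sum of min(|Si|, ci) for each block.
= min(5,4) + min(2,2) + min(5,4)
= 4 + 2 + 4
= 10.

10


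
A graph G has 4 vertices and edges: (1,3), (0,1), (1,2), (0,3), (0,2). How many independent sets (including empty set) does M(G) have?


An independent set in a graphic matroid is an acyclic edge subset.
G has 4 vertices and 5 edges.
Enumerate all 2^5 = 32 subsets, checking for acyclicity.
Total independent sets = 24.

24


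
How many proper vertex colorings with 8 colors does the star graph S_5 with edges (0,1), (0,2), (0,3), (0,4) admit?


P(tree, k) = k * (k-1)^(4) for any tree on 5 vertices.
P(8) = 8 * 7^4 = 8 * 2401 = 19208.

19208


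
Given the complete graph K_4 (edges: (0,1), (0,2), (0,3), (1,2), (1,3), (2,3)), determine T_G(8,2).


T(K_4; x,y) = x^3 + 3x^2 + 4xy + 2x + y^3 + 3y^2 + 2y.
Substituting x=8, y=2:
= 512 + 192 + 64 + 16 + 8 + 12 + 4
= 808.

808


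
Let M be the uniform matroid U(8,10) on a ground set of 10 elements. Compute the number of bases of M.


Bases of U(8,10) are all 8-element subsets of the 10-element ground set.
Number of bases = C(10,8).
(10 choose 8) = 45.

45


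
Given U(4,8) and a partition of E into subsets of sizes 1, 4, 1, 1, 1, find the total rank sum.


r(Ai) = min(|Ai|, 4) for each part.
Sum = min(1,4) + min(4,4) + min(1,4) + min(1,4) + min(1,4)
    = 1 + 4 + 1 + 1 + 1
    = 8.

8


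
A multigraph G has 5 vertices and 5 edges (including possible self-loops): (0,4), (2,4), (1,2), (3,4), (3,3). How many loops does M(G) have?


In a graphic matroid, a loop is a self-loop edge (u,u) with rank 0.
Examining all 5 edges for self-loops...
Self-loops found: (3,3)
Number of loops = 1.

1


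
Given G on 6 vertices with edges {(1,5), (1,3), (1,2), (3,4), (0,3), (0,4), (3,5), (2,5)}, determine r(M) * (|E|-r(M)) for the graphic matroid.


r(M) = |V| - c = 6 - 1 = 5.
nullity = |E| - r(M) = 8 - 5 = 3.
Product = 5 * 3 = 15.

15


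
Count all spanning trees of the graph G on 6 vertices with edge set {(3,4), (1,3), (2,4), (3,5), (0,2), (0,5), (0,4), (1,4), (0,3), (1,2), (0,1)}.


By Kirchhoff's matrix tree theorem, the number of spanning trees equals
the determinant of any cofactor of the Laplacian matrix L.
G has 6 vertices and 11 edges.
Computing the (5 x 5) cofactor determinant gives 185.

185
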